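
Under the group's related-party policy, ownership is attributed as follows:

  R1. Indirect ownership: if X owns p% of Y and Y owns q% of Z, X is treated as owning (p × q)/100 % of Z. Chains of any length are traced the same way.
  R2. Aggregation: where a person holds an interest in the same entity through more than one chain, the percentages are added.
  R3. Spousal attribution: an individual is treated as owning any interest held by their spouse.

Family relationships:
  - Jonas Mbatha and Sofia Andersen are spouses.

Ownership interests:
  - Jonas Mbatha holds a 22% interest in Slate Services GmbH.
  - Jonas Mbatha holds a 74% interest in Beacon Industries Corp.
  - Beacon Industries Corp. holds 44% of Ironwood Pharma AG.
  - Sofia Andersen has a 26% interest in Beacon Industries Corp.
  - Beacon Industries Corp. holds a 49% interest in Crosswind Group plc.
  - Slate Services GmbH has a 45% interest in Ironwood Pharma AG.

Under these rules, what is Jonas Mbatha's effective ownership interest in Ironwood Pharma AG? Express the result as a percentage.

53.9%

By spousal attribution (R3), Jonas Mbatha is treated as also owning Sofia Andersen's interest in Beacon Industries Corp, giving 74% + 26% = 100%.
Chain via Beacon Industries Corp. (R1): 100% × 44% = 44% of Ironwood Pharma AG.
Chain via Slate Services GmbH (R1): 22% × 45% = 9.9% of Ironwood Pharma AG.
Aggregating (R2): 44% + 9.9% = 53.9%.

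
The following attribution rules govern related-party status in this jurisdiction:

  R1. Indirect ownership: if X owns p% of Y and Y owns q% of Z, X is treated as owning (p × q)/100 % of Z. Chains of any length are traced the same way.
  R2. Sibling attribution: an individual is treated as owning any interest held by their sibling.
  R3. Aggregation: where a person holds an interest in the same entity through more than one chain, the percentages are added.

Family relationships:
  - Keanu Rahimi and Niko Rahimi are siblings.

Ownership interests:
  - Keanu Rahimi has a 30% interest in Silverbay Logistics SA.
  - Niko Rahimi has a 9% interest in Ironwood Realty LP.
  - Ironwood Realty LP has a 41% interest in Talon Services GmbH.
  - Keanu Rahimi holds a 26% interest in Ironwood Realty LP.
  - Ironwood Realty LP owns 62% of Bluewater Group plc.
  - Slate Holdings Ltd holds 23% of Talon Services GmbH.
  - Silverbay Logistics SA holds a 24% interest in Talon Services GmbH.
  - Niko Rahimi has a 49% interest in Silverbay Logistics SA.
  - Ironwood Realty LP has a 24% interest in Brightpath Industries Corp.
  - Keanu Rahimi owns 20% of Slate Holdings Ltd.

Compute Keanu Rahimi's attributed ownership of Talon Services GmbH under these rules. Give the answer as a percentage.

37.91%

By sibling attribution (R2), Keanu Rahimi is treated as also owning Niko Rahimi's interest in Silverbay Logistics SA, giving 30% + 49% = 79%.
By sibling attribution (R2), Keanu Rahimi is treated as also owning Niko Rahimi's interest in Ironwood Realty LP, giving 26% + 9% = 35%.
Chain via Silverbay Logistics SA (R1): 79% × 24% = 18.96% of Talon Services GmbH.
Chain via Ironwood Realty LP (R1): 35% × 41% = 14.35% of Talon Services GmbH.
Chain via Slate Holdings Ltd (R1): 20% × 23% = 4.6% of Talon Services GmbH.
Aggregating (R3): 18.96% + 14.35% + 4.6% = 37.91%.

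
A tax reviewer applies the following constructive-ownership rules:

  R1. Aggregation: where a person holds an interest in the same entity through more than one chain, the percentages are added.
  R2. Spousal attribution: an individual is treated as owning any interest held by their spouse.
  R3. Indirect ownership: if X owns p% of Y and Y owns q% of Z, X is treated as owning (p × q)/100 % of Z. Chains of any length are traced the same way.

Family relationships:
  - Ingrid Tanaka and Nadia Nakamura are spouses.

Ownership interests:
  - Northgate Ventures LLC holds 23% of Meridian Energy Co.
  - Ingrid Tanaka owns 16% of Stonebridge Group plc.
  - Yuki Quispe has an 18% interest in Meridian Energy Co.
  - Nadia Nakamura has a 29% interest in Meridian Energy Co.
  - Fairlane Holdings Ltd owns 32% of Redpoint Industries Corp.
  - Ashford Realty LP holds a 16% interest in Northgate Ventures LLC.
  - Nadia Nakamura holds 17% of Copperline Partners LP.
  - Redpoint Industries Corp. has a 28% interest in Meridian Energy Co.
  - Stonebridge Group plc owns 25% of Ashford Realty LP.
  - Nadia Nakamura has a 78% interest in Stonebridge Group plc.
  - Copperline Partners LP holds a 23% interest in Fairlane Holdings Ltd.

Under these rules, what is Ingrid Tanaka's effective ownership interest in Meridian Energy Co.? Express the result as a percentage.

By spousal attribution (R2), Ingrid Tanaka is treated as also owning Nadia Nakamura's interest in Stonebridge Group plc, giving 16% + 78% = 94%.
By spousal attribution (R2), Ingrid Tanaka is treated as owning Nadia Nakamura's 17% interest in Copperline Partners LP.
By spousal attribution (R2), Ingrid Tanaka is treated as owning Nadia Nakamura's 29% interest in Meridian Energy Co.
Chain via Stonebridge Group plc → Ashford Realty LP → Northgate Ventures LLC (R3): 94% × 25% × 16% × 23% = 0.8648% of Meridian Energy Co.
Chain via Copperline Partners LP → Fairlane Holdings Ltd → Redpoint Industries Corp. (R3): 17% × 23% × 32% × 28% = 0.350336% of Meridian Energy Co.
Direct interest in Meridian Energy Co: 29%.
Aggregating (R1): 0.8648% + 0.350336% + 29% = 30.215136%.

30.215136%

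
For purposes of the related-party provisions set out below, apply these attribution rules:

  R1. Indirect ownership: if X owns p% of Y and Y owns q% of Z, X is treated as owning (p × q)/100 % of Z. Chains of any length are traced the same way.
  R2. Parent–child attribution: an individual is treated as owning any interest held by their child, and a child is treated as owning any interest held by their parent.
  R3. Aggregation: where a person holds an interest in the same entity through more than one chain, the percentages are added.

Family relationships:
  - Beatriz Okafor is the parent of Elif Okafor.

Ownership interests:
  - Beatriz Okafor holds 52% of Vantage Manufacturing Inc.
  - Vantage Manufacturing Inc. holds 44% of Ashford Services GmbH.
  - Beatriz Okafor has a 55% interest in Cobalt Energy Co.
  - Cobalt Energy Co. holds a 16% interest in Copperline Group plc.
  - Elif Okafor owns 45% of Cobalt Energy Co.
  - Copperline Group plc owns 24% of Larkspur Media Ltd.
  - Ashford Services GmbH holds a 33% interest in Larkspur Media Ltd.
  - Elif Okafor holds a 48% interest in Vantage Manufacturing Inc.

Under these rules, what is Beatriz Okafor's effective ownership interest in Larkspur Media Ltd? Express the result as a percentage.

18.36%

By parent–child attribution (R2), Beatriz Okafor is treated as also owning Elif Okafor's interest in Vantage Manufacturing Inc, giving 52% + 48% = 100%.
By parent–child attribution (R2), Beatriz Okafor is treated as also owning Elif Okafor's interest in Cobalt Energy Co, giving 55% + 45% = 100%.
Chain via Vantage Manufacturing Inc. → Ashford Services GmbH (R1): 100% × 44% × 33% = 14.52% of Larkspur Media Ltd.
Chain via Cobalt Energy Co. → Copperline Group plc (R1): 100% × 16% × 24% = 3.84% of Larkspur Media Ltd.
Aggregating (R3): 14.52% + 3.84% = 18.36%.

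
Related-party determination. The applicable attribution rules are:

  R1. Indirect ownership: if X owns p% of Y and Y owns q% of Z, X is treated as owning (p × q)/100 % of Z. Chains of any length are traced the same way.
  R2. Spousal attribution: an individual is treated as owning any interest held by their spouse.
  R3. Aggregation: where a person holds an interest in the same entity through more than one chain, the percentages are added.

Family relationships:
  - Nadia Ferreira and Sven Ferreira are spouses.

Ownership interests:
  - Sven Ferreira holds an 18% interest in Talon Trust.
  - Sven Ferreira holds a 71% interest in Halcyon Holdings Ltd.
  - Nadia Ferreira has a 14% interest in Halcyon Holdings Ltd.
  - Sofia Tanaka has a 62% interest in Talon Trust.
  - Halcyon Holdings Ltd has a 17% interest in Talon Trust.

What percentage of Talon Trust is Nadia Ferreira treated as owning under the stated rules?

By spousal attribution (R2), Nadia Ferreira is treated as also owning Sven Ferreira's interest in Halcyon Holdings Ltd, giving 14% + 71% = 85%.
By spousal attribution (R2), Nadia Ferreira is treated as owning Sven Ferreira's 18% interest in Talon Trust.
Chain via Halcyon Holdings Ltd (R1): 85% × 17% = 14.45% of Talon Trust.
Direct interest in Talon Trust: 18%.
Aggregating (R3): 14.45% + 18% = 32.45%.

32.45%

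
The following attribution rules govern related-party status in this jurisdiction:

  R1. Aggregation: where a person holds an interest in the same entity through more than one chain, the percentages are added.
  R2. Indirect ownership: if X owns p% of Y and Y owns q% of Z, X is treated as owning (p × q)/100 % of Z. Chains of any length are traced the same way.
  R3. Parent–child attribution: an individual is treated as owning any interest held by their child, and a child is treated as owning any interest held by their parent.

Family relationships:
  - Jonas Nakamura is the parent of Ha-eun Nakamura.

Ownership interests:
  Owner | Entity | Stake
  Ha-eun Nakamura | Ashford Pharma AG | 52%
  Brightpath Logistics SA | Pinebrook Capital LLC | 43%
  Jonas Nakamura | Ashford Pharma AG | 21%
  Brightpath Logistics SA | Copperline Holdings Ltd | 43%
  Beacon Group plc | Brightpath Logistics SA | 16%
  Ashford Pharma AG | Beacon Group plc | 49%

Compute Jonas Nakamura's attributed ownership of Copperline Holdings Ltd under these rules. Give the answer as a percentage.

By parent–child attribution (R3), Jonas Nakamura is treated as also owning Ha-eun Nakamura's interest in Ashford Pharma AG, giving 21% + 52% = 73%.
Chain via Ashford Pharma AG → Beacon Group plc → Brightpath Logistics SA (R2): 73% × 49% × 16% × 43% = 2.460976% of Copperline Holdings Ltd.

2.460976%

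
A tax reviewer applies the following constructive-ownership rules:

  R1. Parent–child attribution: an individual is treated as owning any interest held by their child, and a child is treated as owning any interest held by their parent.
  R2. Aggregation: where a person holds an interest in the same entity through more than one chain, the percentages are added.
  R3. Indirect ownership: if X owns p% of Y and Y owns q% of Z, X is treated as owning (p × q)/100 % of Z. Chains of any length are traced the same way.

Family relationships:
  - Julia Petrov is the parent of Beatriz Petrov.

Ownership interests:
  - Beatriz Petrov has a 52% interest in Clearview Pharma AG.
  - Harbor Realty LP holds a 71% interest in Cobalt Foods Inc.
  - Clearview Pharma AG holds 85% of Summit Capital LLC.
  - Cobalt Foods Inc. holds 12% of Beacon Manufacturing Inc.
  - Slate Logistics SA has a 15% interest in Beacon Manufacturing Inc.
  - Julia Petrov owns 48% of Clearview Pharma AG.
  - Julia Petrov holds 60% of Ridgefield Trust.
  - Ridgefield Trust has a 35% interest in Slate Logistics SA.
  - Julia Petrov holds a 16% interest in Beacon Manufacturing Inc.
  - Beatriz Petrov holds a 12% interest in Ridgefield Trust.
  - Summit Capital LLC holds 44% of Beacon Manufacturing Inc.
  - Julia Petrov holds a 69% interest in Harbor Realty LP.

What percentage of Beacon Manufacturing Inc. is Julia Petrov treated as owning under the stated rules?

63.0588%

By parent–child attribution (R1), Julia Petrov is treated as also owning Beatriz Petrov's interest in Ridgefield Trust, giving 60% + 12% = 72%.
By parent–child attribution (R1), Julia Petrov is treated as also owning Beatriz Petrov's interest in Clearview Pharma AG, giving 48% + 52% = 100%.
Chain via Harbor Realty LP → Cobalt Foods Inc. (R3): 69% × 71% × 12% = 5.8788% of Beacon Manufacturing Inc.
Chain via Ridgefield Trust → Slate Logistics SA (R3): 72% × 35% × 15% = 3.78% of Beacon Manufacturing Inc.
Chain via Clearview Pharma AG → Summit Capital LLC (R3): 100% × 85% × 44% = 37.4% of Beacon Manufacturing Inc.
Direct interest in Beacon Manufacturing Inc: 16%.
Aggregating (R2): 5.8788% + 3.78% + 37.4% + 16% = 63.0588%.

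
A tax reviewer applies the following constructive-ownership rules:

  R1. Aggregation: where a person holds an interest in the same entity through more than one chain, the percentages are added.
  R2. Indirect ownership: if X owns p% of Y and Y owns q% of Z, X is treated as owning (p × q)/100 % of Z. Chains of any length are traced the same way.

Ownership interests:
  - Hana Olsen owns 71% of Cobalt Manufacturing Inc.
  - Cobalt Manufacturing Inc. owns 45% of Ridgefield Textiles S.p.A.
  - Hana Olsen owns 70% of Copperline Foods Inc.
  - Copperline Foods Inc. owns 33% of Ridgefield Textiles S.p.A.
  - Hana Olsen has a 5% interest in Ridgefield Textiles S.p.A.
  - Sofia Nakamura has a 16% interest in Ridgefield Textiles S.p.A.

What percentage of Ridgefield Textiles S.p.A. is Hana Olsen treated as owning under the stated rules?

60.05%

Chain via Copperline Foods Inc. (R2): 70% × 33% = 23.1% of Ridgefield Textiles S.p.A.
Chain via Cobalt Manufacturing Inc. (R2): 71% × 45% = 31.95% of Ridgefield Textiles S.p.A.
Direct interest in Ridgefield Textiles S.p.A: 5%.
Aggregating (R1): 23.1% + 31.95% + 5% = 60.05%.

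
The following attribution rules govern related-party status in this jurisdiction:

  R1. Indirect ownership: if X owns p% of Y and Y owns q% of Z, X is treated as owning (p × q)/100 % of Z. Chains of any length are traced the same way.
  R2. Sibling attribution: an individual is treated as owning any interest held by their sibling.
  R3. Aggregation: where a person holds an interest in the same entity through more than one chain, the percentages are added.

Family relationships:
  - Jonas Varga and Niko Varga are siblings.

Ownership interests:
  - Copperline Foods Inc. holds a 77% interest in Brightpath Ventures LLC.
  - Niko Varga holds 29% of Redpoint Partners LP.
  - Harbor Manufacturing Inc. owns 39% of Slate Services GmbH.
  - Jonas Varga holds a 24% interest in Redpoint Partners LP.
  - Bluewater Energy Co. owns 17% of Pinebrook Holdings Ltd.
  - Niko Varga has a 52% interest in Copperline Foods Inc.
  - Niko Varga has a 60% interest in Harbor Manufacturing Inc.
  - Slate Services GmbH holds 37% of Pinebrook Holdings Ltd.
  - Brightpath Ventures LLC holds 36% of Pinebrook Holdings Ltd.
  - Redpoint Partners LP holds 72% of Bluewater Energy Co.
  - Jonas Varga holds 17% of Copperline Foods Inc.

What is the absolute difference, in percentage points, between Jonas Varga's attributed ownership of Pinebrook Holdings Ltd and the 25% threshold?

By sibling attribution (R2), Jonas Varga is treated as also owning Niko Varga's interest in Copperline Foods Inc, giving 17% + 52% = 69%.
By sibling attribution (R2), Jonas Varga is treated as also owning Niko Varga's interest in Redpoint Partners LP, giving 24% + 29% = 53%.
By sibling attribution (R2), Jonas Varga is treated as owning Niko Varga's 60% interest in Harbor Manufacturing Inc.
Chain via Copperline Foods Inc. → Brightpath Ventures LLC (R1): 69% × 77% × 36% = 19.1268% of Pinebrook Holdings Ltd.
Chain via Redpoint Partners LP → Bluewater Energy Co. (R1): 53% × 72% × 17% = 6.4872% of Pinebrook Holdings Ltd.
Chain via Harbor Manufacturing Inc. → Slate Services GmbH (R1): 60% × 39% × 37% = 8.658% of Pinebrook Holdings Ltd.
Aggregating (R3): 19.1268% + 6.4872% + 8.658% = 34.272%.
34.272% exceeds the 25% threshold by 9.272 percentage points.

9.272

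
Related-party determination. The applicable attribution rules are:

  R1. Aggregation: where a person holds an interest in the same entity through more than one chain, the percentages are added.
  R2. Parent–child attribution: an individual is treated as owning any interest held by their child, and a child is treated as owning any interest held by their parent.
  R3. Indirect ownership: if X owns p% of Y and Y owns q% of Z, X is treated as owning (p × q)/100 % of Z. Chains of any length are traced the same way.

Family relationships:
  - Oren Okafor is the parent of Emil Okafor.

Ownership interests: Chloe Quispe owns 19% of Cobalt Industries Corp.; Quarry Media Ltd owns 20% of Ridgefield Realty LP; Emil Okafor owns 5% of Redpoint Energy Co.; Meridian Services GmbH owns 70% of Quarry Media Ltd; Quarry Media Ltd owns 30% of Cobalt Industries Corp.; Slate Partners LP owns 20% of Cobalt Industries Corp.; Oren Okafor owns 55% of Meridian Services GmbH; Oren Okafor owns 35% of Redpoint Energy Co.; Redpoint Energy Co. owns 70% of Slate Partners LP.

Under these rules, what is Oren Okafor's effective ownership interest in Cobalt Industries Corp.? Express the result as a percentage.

17.15%

By parent–child attribution (R2), Oren Okafor is treated as also owning Emil Okafor's interest in Redpoint Energy Co, giving 35% + 5% = 40%.
Chain via Redpoint Energy Co. → Slate Partners LP (R3): 40% × 70% × 20% = 5.6% of Cobalt Industries Corp.
Chain via Meridian Services GmbH → Quarry Media Ltd (R3): 55% × 70% × 30% = 11.55% of Cobalt Industries Corp.
Aggregating (R1): 5.6% + 11.55% = 17.15%.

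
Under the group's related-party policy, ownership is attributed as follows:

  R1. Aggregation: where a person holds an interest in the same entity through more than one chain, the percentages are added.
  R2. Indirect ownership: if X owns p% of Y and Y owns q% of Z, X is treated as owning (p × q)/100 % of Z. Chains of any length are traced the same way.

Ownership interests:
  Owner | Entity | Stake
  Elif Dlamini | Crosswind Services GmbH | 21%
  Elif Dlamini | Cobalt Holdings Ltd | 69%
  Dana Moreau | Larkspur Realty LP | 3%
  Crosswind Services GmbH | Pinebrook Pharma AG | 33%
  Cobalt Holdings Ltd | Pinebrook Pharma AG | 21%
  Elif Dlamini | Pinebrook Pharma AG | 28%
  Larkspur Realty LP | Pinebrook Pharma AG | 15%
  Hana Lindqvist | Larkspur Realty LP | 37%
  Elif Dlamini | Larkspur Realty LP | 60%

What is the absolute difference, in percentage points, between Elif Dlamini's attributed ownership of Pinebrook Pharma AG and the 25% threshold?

33.42

Chain via Crosswind Services GmbH (R2): 21% × 33% = 6.93% of Pinebrook Pharma AG.
Chain via Larkspur Realty LP (R2): 60% × 15% = 9% of Pinebrook Pharma AG.
Chain via Cobalt Holdings Ltd (R2): 69% × 21% = 14.49% of Pinebrook Pharma AG.
Direct interest in Pinebrook Pharma AG: 28%.
Aggregating (R1): 6.93% + 9% + 14.49% + 28% = 58.42%.
58.42% exceeds the 25% threshold by 33.42 percentage points.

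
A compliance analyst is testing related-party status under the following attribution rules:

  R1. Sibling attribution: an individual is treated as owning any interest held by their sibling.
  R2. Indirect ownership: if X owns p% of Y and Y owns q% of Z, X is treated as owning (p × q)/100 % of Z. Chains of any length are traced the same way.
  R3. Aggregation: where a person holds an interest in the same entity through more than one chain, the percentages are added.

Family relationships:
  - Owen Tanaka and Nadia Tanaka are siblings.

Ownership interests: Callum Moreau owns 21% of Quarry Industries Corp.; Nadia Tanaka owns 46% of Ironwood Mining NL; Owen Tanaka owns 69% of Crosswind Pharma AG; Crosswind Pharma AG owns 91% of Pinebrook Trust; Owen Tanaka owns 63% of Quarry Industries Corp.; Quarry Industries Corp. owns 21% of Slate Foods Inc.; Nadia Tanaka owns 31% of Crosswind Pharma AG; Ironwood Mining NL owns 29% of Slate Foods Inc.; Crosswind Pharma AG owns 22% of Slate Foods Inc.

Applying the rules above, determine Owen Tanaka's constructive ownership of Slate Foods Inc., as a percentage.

48.57%

By sibling attribution (R1), Owen Tanaka is treated as also owning Nadia Tanaka's interest in Crosswind Pharma AG, giving 69% + 31% = 100%.
By sibling attribution (R1), Owen Tanaka is treated as owning Nadia Tanaka's 46% interest in Ironwood Mining NL.
Chain via Quarry Industries Corp. (R2): 63% × 21% = 13.23% of Slate Foods Inc.
Chain via Crosswind Pharma AG (R2): 100% × 22% = 22% of Slate Foods Inc.
Chain via Ironwood Mining NL (R2): 46% × 29% = 13.34% of Slate Foods Inc.
Aggregating (R3): 13.23% + 22% + 13.34% = 48.57%.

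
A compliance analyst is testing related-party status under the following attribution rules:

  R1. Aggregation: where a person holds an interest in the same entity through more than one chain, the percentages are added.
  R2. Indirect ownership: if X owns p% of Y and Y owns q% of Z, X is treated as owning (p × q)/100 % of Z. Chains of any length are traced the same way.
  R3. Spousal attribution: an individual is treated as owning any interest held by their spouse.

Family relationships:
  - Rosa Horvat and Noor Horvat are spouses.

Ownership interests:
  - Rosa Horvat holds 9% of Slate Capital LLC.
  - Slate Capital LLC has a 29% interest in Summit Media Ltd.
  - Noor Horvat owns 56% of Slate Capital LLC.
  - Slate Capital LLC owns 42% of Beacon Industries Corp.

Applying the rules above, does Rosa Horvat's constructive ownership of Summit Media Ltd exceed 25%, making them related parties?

By spousal attribution (R3), Rosa Horvat is treated as also owning Noor Horvat's interest in Slate Capital LLC, giving 9% + 56% = 65%.
Chain via Slate Capital LLC (R2): 65% × 29% = 18.85% of Summit Media Ltd.
18.85% does not exceed the 25% threshold, so Rosa is not a related party to Summit Media Ltd.

No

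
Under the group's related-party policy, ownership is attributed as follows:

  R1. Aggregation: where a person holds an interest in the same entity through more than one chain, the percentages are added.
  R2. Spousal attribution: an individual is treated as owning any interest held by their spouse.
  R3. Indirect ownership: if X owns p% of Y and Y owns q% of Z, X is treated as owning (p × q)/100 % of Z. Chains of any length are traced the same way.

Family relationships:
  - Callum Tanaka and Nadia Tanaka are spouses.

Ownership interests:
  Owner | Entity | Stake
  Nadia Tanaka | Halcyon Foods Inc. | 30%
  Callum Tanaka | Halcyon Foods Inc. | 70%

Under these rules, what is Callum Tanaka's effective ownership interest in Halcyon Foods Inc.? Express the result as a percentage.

100%

By spousal attribution (R2), Callum Tanaka is treated as also owning Nadia Tanaka's interest in Halcyon Foods Inc, giving 70% + 30% = 100%.
Direct interest in Halcyon Foods Inc: 100%.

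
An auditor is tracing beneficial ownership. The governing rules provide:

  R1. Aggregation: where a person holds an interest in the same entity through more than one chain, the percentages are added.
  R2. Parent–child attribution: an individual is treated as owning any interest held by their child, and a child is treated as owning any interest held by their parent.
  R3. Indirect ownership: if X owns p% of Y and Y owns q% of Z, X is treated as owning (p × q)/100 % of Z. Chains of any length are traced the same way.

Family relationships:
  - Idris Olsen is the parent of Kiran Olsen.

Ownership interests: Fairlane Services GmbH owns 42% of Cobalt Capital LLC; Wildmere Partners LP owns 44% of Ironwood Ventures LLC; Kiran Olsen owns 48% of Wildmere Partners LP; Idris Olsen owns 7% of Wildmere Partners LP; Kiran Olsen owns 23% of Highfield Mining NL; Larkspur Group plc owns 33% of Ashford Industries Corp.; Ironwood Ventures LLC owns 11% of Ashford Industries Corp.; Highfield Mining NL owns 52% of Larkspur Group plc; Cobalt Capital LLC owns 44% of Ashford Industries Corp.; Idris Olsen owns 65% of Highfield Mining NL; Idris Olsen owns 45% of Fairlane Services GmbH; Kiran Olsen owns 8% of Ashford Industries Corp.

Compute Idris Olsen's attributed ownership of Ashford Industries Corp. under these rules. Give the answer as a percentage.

By parent–child attribution (R2), Idris Olsen is treated as also owning Kiran Olsen's interest in Wildmere Partners LP, giving 7% + 48% = 55%.
By parent–child attribution (R2), Idris Olsen is treated as also owning Kiran Olsen's interest in Highfield Mining NL, giving 65% + 23% = 88%.
By parent–child attribution (R2), Idris Olsen is treated as owning Kiran Olsen's 8% interest in Ashford Industries Corp.
Chain via Wildmere Partners LP → Ironwood Ventures LLC (R3): 55% × 44% × 11% = 2.662% of Ashford Industries Corp.
Chain via Fairlane Services GmbH → Cobalt Capital LLC (R3): 45% × 42% × 44% = 8.316% of Ashford Industries Corp.
Chain via Highfield Mining NL → Larkspur Group plc (R3): 88% × 52% × 33% = 15.1008% of Ashford Industries Corp.
Direct interest in Ashford Industries Corp: 8%.
Aggregating (R1): 2.662% + 8.316% + 15.1008% + 8% = 34.0788%.

34.0788%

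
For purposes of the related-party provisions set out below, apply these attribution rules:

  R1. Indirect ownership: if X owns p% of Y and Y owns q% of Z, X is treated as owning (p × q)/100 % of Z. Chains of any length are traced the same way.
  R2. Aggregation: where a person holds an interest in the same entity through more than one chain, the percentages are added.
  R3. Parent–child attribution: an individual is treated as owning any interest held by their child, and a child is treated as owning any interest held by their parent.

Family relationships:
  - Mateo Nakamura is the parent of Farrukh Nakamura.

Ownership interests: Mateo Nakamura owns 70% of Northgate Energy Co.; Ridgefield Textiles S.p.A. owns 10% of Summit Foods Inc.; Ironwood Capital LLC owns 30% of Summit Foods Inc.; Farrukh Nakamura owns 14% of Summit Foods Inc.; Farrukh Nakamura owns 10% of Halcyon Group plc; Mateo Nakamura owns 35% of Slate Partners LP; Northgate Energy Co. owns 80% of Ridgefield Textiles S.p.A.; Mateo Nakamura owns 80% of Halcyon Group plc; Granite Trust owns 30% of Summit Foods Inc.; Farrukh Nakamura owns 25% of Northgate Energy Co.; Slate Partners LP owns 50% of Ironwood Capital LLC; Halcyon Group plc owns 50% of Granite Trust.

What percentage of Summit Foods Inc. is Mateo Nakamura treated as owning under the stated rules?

40.35%

By parent–child attribution (R3), Mateo Nakamura is treated as also owning Farrukh Nakamura's interest in Northgate Energy Co, giving 70% + 25% = 95%.
By parent–child attribution (R3), Mateo Nakamura is treated as also owning Farrukh Nakamura's interest in Halcyon Group plc, giving 80% + 10% = 90%.
By parent–child attribution (R3), Mateo Nakamura is treated as owning Farrukh Nakamura's 14% interest in Summit Foods Inc.
Chain via Slate Partners LP → Ironwood Capital LLC (R1): 35% × 50% × 30% = 5.25% of Summit Foods Inc.
Chain via Northgate Energy Co. → Ridgefield Textiles S.p.A. (R1): 95% × 80% × 10% = 7.6% of Summit Foods Inc.
Chain via Halcyon Group plc → Granite Trust (R1): 90% × 50% × 30% = 13.5% of Summit Foods Inc.
Direct interest in Summit Foods Inc: 14%.
Aggregating (R2): 5.25% + 7.6% + 13.5% + 14% = 40.35%.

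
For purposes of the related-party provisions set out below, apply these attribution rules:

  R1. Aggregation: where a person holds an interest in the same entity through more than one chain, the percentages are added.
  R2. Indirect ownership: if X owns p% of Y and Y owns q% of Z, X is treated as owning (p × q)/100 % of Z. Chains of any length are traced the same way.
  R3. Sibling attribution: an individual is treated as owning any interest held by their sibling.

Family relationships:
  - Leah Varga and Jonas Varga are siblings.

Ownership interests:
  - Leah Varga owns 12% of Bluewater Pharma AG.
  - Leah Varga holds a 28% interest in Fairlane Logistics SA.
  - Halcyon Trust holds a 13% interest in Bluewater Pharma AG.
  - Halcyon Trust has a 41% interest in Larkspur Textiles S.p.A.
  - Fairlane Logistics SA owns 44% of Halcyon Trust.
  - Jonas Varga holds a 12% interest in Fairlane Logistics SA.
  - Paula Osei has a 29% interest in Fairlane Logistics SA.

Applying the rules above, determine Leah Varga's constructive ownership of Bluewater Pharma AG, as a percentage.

14.288%

By sibling attribution (R3), Leah Varga is treated as also owning Jonas Varga's interest in Fairlane Logistics SA, giving 28% + 12% = 40%.
Chain via Fairlane Logistics SA → Halcyon Trust (R2): 40% × 44% × 13% = 2.288% of Bluewater Pharma AG.
Direct interest in Bluewater Pharma AG: 12%.
Aggregating (R1): 2.288% + 12% = 14.288%.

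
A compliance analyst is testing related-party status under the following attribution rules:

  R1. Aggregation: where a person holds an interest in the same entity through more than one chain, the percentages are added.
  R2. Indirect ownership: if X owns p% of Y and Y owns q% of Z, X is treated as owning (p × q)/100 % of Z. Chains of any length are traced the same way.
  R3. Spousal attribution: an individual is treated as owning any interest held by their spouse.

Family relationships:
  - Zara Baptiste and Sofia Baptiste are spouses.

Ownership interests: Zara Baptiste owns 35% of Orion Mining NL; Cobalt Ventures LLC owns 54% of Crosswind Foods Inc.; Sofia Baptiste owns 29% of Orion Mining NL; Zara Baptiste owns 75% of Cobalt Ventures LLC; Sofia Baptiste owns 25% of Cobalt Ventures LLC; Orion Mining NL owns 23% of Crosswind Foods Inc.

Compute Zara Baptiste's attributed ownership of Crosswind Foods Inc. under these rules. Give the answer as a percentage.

By spousal attribution (R3), Zara Baptiste is treated as also owning Sofia Baptiste's interest in Orion Mining NL, giving 35% + 29% = 64%.
By spousal attribution (R3), Zara Baptiste is treated as also owning Sofia Baptiste's interest in Cobalt Ventures LLC, giving 75% + 25% = 100%.
Chain via Orion Mining NL (R2): 64% × 23% = 14.72% of Crosswind Foods Inc.
Chain via Cobalt Ventures LLC (R2): 100% × 54% = 54% of Crosswind Foods Inc.
Aggregating (R1): 14.72% + 54% = 68.72%.

68.72%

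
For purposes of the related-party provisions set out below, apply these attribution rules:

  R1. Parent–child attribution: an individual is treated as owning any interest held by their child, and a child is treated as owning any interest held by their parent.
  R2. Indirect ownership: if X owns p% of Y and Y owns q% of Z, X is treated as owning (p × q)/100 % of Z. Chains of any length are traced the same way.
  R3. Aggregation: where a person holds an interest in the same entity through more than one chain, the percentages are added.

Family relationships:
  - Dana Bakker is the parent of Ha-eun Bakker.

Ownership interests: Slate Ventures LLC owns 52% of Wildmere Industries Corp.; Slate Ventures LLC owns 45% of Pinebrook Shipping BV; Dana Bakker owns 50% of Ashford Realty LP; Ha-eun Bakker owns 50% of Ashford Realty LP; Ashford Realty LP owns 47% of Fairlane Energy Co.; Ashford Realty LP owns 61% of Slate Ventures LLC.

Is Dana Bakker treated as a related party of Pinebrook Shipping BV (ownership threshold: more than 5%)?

Yes

By parent–child attribution (R1), Dana Bakker is treated as also owning Ha-eun Bakker's interest in Ashford Realty LP, giving 50% + 50% = 100%.
Chain via Ashford Realty LP → Slate Ventures LLC (R2): 100% × 61% × 45% = 27.45% of Pinebrook Shipping BV.
27.45% exceeds the 5% threshold, so Dana is a related party to Pinebrook Shipping BV.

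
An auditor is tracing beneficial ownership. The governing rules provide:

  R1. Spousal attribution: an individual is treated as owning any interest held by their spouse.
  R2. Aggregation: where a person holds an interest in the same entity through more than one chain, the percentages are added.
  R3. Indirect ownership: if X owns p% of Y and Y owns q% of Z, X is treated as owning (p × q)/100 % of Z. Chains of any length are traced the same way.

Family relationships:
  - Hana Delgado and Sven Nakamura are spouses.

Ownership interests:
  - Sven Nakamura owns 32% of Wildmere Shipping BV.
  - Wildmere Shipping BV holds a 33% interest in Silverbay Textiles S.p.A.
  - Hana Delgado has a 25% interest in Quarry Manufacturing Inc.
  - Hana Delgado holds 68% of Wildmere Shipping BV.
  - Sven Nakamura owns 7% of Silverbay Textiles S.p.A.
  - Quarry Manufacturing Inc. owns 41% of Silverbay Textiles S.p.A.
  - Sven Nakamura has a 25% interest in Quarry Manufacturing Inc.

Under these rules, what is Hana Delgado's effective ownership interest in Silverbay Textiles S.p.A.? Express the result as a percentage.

By spousal attribution (R1), Hana Delgado is treated as also owning Sven Nakamura's interest in Quarry Manufacturing Inc, giving 25% + 25% = 50%.
By spousal attribution (R1), Hana Delgado is treated as also owning Sven Nakamura's interest in Wildmere Shipping BV, giving 68% + 32% = 100%.
By spousal attribution (R1), Hana Delgado is treated as owning Sven Nakamura's 7% interest in Silverbay Textiles S.p.A.
Chain via Quarry Manufacturing Inc. (R3): 50% × 41% = 20.5% of Silverbay Textiles S.p.A.
Chain via Wildmere Shipping BV (R3): 100% × 33% = 33% of Silverbay Textiles S.p.A.
Direct interest in Silverbay Textiles S.p.A: 7%.
Aggregating (R2): 20.5% + 33% + 7% = 60.5%.

60.5%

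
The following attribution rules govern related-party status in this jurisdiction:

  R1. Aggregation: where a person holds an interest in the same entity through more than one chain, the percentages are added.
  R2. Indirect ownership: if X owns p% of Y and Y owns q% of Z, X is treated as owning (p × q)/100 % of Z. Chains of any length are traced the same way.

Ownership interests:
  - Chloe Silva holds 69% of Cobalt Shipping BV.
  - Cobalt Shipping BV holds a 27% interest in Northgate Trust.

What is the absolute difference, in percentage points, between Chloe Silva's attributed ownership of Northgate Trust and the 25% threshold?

Chain via Cobalt Shipping BV (R2): 69% × 27% = 18.63% of Northgate Trust.
18.63% falls short of the 25% threshold by 6.37 percentage points.

6.37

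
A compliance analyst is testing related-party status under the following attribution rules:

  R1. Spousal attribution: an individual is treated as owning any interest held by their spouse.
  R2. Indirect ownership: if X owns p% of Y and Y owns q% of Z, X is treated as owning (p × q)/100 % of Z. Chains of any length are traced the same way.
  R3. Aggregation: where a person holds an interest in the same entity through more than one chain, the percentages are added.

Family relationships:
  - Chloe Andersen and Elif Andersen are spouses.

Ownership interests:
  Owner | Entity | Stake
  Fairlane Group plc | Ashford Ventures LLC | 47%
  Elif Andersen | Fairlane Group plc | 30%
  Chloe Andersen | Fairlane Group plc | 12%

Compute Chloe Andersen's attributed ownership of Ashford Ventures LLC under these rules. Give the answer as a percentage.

19.74%

By spousal attribution (R1), Chloe Andersen is treated as also owning Elif Andersen's interest in Fairlane Group plc, giving 12% + 30% = 42%.
Chain via Fairlane Group plc (R2): 42% × 47% = 19.74% of Ashford Ventures LLC.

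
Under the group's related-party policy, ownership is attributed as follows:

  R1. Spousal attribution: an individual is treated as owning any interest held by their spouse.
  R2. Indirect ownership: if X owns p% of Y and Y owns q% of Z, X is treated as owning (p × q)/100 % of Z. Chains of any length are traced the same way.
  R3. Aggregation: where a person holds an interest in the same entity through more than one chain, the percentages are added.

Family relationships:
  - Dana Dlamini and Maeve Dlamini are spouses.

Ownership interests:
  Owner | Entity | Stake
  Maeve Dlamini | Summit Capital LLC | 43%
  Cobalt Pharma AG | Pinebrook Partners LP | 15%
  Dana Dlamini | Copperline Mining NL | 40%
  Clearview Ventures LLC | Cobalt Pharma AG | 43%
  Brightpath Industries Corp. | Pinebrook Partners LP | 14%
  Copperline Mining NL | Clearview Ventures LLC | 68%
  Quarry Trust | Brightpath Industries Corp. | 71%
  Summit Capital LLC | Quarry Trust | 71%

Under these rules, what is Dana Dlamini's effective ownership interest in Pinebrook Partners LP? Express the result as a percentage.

By spousal attribution (R1), Dana Dlamini is treated as owning Maeve Dlamini's 43% interest in Summit Capital LLC.
Chain via Copperline Mining NL → Clearview Ventures LLC → Cobalt Pharma AG (R2): 40% × 68% × 43% × 15% = 1.7544% of Pinebrook Partners LP.
Chain via Summit Capital LLC → Quarry Trust → Brightpath Industries Corp. (R2): 43% × 71% × 71% × 14% = 3.034682% of Pinebrook Partners LP.
Aggregating (R3): 1.7544% + 3.034682% = 4.789082%.

4.789082%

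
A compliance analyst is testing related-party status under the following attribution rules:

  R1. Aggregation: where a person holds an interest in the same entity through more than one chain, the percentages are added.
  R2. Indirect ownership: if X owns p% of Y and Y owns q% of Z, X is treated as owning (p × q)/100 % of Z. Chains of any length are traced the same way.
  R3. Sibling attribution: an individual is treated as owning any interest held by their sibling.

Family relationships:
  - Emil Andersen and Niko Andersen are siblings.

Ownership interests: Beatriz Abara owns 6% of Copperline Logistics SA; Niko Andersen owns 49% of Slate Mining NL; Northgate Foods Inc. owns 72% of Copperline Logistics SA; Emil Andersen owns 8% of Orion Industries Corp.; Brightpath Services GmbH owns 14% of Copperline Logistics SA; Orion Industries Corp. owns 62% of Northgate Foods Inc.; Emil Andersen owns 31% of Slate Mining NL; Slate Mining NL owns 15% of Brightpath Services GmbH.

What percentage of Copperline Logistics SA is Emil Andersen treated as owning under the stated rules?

5.2512%

By sibling attribution (R3), Emil Andersen is treated as also owning Niko Andersen's interest in Slate Mining NL, giving 31% + 49% = 80%.
Chain via Orion Industries Corp. → Northgate Foods Inc. (R2): 8% × 62% × 72% = 3.5712% of Copperline Logistics SA.
Chain via Slate Mining NL → Brightpath Services GmbH (R2): 80% × 15% × 14% = 1.68% of Copperline Logistics SA.
Aggregating (R1): 3.5712% + 1.68% = 5.2512%.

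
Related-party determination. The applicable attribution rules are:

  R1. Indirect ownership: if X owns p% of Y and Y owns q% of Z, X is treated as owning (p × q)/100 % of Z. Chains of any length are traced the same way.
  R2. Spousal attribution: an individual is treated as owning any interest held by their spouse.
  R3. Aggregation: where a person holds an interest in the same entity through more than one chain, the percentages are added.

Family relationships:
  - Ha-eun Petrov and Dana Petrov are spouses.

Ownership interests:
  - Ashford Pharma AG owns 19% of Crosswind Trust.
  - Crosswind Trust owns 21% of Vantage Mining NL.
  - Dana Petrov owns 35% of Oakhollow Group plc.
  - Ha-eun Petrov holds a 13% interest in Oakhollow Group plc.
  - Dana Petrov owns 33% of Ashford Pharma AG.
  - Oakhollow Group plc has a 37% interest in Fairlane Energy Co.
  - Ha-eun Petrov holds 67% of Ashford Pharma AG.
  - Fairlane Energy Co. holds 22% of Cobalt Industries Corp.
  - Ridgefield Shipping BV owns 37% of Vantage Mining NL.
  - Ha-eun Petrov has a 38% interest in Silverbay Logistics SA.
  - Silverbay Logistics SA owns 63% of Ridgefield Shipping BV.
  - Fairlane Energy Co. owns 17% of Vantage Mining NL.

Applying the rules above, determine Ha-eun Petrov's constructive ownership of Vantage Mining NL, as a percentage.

By spousal attribution (R2), Ha-eun Petrov is treated as also owning Dana Petrov's interest in Ashford Pharma AG, giving 67% + 33% = 100%.
By spousal attribution (R2), Ha-eun Petrov is treated as also owning Dana Petrov's interest in Oakhollow Group plc, giving 13% + 35% = 48%.
Chain via Ashford Pharma AG → Crosswind Trust (R1): 100% × 19% × 21% = 3.99% of Vantage Mining NL.
Chain via Silverbay Logistics SA → Ridgefield Shipping BV (R1): 38% × 63% × 37% = 8.8578% of Vantage Mining NL.
Chain via Oakhollow Group plc → Fairlane Energy Co. (R1): 48% × 37% × 17% = 3.0192% of Vantage Mining NL.
Aggregating (R3): 3.99% + 8.8578% + 3.0192% = 15.867%.

15.867%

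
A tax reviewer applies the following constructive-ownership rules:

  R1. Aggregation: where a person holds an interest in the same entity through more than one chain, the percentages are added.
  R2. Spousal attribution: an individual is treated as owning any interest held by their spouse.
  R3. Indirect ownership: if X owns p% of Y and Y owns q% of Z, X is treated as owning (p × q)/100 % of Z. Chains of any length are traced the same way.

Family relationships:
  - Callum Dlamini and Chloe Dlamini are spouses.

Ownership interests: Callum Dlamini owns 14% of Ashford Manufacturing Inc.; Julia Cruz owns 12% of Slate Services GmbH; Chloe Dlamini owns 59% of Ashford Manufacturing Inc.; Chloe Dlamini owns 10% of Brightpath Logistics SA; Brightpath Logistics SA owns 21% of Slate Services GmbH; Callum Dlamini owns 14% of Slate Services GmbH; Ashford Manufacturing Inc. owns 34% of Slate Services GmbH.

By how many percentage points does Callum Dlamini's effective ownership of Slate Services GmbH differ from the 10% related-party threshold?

30.92

By spousal attribution (R2), Callum Dlamini is treated as also owning Chloe Dlamini's interest in Ashford Manufacturing Inc, giving 14% + 59% = 73%.
By spousal attribution (R2), Callum Dlamini is treated as owning Chloe Dlamini's 10% interest in Brightpath Logistics SA.
Chain via Ashford Manufacturing Inc. (R3): 73% × 34% = 24.82% of Slate Services GmbH.
Direct interest in Slate Services GmbH: 14%.
Chain via Brightpath Logistics SA (R3): 10% × 21% = 2.1% of Slate Services GmbH.
Aggregating (R1): 24.82% + 14% + 2.1% = 40.92%.
40.92% exceeds the 10% threshold by 30.92 percentage points.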